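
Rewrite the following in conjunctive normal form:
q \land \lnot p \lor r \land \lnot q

(q \lor r) \land (\lnot p \lor r) \land (\lnot p \lor \lnot q)

q \land \lnot p \lor r \land \lnot q
⇔ (q \lor r) \land (q \lor \lnot q) \land (\lnot p \lor r) \land (\lnot p \lor \lnot q)   (distribute \lor over \land)
⇔ (q \lor r) \land (\lnot p \lor r) \land (\lnot p \lor \lnot q)   (simplify)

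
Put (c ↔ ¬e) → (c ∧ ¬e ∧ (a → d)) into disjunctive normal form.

(c ∧ e) ∨ (¬e ∧ ¬c) ∨ (c ∧ ¬e ∧ ¬a) ∨ (c ∧ ¬e ∧ d)

(c ↔ ¬e) → (c ∧ ¬e ∧ (a → d))
≡ ¬(c ↔ ¬e) ∨ (c ∧ ¬e ∧ (a → d))
≡ ¬((c → ¬e) ∧ (¬e → c)) ∨ (c ∧ ¬e ∧ (a → d))
≡ ¬((¬c ∨ ¬e) ∧ (¬e → c)) ∨ (c ∧ ¬e ∧ (a → d))
≡ ¬((¬c ∨ ¬e) ∧ (¬¬e ∨ c)) ∨ (c ∧ ¬e ∧ (a → d))
≡ ¬((¬c ∨ ¬e) ∧ (¬¬e ∨ c)) ∨ (c ∧ ¬e ∧ (¬a ∨ d))
≡ ¬(¬c ∨ ¬e) ∨ ¬(¬¬e ∨ c) ∨ (c ∧ ¬e ∧ (¬a ∨ d))
≡ (¬¬c ∧ ¬¬e) ∨ ¬(¬¬e ∨ c) ∨ (c ∧ ¬e ∧ (¬a ∨ d))
≡ (c ∧ ¬¬e) ∨ ¬(¬¬e ∨ c) ∨ (c ∧ ¬e ∧ (¬a ∨ d))
≡ (c ∧ e) ∨ ¬(¬¬e ∨ c) ∨ (c ∧ ¬e ∧ (¬a ∨ d))
≡ (c ∧ e) ∨ (¬¬¬e ∧ ¬c) ∨ (c ∧ ¬e ∧ (¬a ∨ d))
≡ (c ∧ e) ∨ (¬e ∧ ¬c) ∨ (c ∧ ¬e ∧ (¬a ∨ d))
≡ (c ∧ e) ∨ (¬e ∧ ¬c) ∨ (c ∧ ¬e ∧ ¬a) ∨ (c ∧ ¬e ∧ d)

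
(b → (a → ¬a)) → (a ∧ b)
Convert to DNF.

b ∧ a

(b → (a → ¬a)) → (a ∧ b)
≡ ¬(b → (a → ¬a)) ∨ (a ∧ b)   [eliminate →]
≡ ¬(¬b ∨ (a → ¬a)) ∨ (a ∧ b)   [eliminate →]
≡ ¬(¬b ∨ ¬a ∨ ¬a) ∨ (a ∧ b)   [eliminate →]
≡ (¬¬b ∧ ¬¬a ∧ ¬¬a) ∨ (a ∧ b)   [De Morgan]
≡ (b ∧ ¬¬a ∧ ¬¬a) ∨ (a ∧ b)   [double negation]
≡ (b ∧ a ∧ ¬¬a) ∨ (a ∧ b)   [double negation]
≡ (b ∧ a ∧ a) ∨ (a ∧ b)   [double negation]
≡ b ∧ a   [simplify]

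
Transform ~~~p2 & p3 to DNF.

~p2 & p3

~~~p2 & p3
⇔ ~p2 & p3   (double negation)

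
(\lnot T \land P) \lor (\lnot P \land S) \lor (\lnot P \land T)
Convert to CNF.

(\lnot T \lor \lnot P) \land (P \lor S \lor T)

(\lnot T \land P) \lor (\lnot P \land S) \lor (\lnot P \land T)
≡ (\lnot T \lor \lnot P \lor \lnot P) \land (\lnot T \lor \lnot P \lor T) \land (\lnot T \lor S \lor \lnot P) \land (\lnot T \lor S \lor T) \land (P \lor \lnot P \lor \lnot P) \land (P \lor \lnot P \lor T) \land (P \lor S \lor \lnot P) \land (P \lor S \lor T)
≡ (\lnot T \lor \lnot P) \land (P \lor S \lor T)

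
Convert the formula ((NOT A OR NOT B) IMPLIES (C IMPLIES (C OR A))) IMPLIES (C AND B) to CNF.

((NOT A OR NOT B) IMPLIES (C IMPLIES (C OR A))) IMPLIES (C AND B)
≡ NOT ((NOT A OR NOT B) IMPLIES (C IMPLIES (C OR A))) OR (C AND B)   [eliminate IMPLIES]
≡ NOT (NOT (NOT A OR NOT B) OR (C IMPLIES (C OR A))) OR (C AND B)   [eliminate IMPLIES]
≡ NOT (NOT (NOT A OR NOT B) OR NOT C OR C OR A) OR (C AND B)   [eliminate IMPLIES]
≡ (NOT NOT (NOT A OR NOT B) AND NOT NOT C AND NOT C AND NOT A) OR (C AND B)   [De Morgan]
≡ ((NOT A OR NOT B) AND NOT NOT C AND NOT C AND NOT A) OR (C AND B)   [double negation]
≡ ((NOT A OR NOT B) AND C AND NOT C AND NOT A) OR (C AND B)   [double negation]
≡ (NOT A OR NOT B OR C) AND (NOT A OR NOT B OR B) AND (C OR C) AND (C OR B) AND (NOT C OR C) AND (NOT C OR B) AND (NOT A OR C) AND (NOT A OR B)   [distribute OR over AND]
≡ C AND (NOT C OR B) AND (NOT A OR B)   [simplify]

C AND (NOT C OR B) AND (NOT A OR B)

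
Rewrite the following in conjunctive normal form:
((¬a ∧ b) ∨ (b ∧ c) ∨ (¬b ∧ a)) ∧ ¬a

((¬a ∧ b) ∨ (b ∧ c) ∨ (¬b ∧ a)) ∧ ¬a
≡ (¬a ∨ b ∨ ¬b) ∧ (¬a ∨ b ∨ a) ∧ (¬a ∨ c ∨ ¬b) ∧ (¬a ∨ c ∨ a) ∧ (b ∨ b ∨ ¬b) ∧ (b ∨ b ∨ a) ∧ (b ∨ c ∨ ¬b) ∧ (b ∨ c ∨ a) ∧ ¬a
≡ (b ∨ a) ∧ ¬a

(b ∨ a) ∧ ¬a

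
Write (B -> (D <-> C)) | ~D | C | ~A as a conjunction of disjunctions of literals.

~B | ~D | C | ~A

(B -> (D <-> C)) | ~D | C | ~A
≡ ~B | (D <-> C) | ~D | C | ~A   [eliminate ->]
≡ ~B | ((D -> C) & (C -> D)) | ~D | C | ~A   [eliminate <->]
≡ ~B | ((~D | C) & (C -> D)) | ~D | C | ~A   [eliminate ->]
≡ ~B | ((~D | C) & (~C | D)) | ~D | C | ~A   [eliminate ->]
≡ (~B | ~D | C | ~D | C | ~A) & (~B | ~C | D | ~D | C | ~A)   [distribute | over &]
≡ ~B | ~D | C | ~A   [simplify]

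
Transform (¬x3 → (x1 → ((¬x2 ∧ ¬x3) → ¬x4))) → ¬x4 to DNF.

(¬x3 → (x1 → ((¬x2 ∧ ¬x3) → ¬x4))) → ¬x4
≡ ¬(¬x3 → (x1 → ((¬x2 ∧ ¬x3) → ¬x4))) ∨ ¬x4   — eliminate →
≡ ¬(¬¬x3 ∨ (x1 → ((¬x2 ∧ ¬x3) → ¬x4))) ∨ ¬x4   — eliminate →
≡ ¬(¬¬x3 ∨ ¬x1 ∨ ((¬x2 ∧ ¬x3) → ¬x4)) ∨ ¬x4   — eliminate →
≡ ¬(¬¬x3 ∨ ¬x1 ∨ ¬(¬x2 ∧ ¬x3) ∨ ¬x4) ∨ ¬x4   — eliminate →
≡ (¬¬¬x3 ∧ ¬¬x1 ∧ ¬¬(¬x2 ∧ ¬x3) ∧ ¬¬x4) ∨ ¬x4   — De Morgan
≡ (¬x3 ∧ ¬¬x1 ∧ ¬¬(¬x2 ∧ ¬x3) ∧ ¬¬x4) ∨ ¬x4   — double negation
≡ (¬x3 ∧ x1 ∧ ¬¬(¬x2 ∧ ¬x3) ∧ ¬¬x4) ∨ ¬x4   — double negation
≡ (¬x3 ∧ x1 ∧ ¬x2 ∧ ¬x3 ∧ ¬¬x4) ∨ ¬x4   — double negation
≡ (¬x3 ∧ x1 ∧ ¬x2 ∧ ¬x3 ∧ x4) ∨ ¬x4   — double negation
≡ (¬x3 ∧ x1 ∧ ¬x2 ∧ x4) ∨ ¬x4   — simplify

(¬x3 ∧ x1 ∧ ¬x2 ∧ x4) ∨ ¬x4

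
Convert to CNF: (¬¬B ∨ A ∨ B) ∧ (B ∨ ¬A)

(B ∨ A) ∧ (B ∨ ¬A)

(¬¬B ∨ A ∨ B) ∧ (B ∨ ¬A)
≡ (B ∨ A ∨ B) ∧ (B ∨ ¬A)   [double negation]
≡ (B ∨ A) ∧ (B ∨ ¬A)   [simplify]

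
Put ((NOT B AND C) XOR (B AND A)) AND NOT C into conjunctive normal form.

((NOT B AND C) XOR (B AND A)) AND NOT C
≡ ((NOT B AND C) OR (B AND A)) AND NOT (NOT B AND C AND B AND A) AND NOT C   (expand XOR)
≡ ((NOT B AND C) OR (B AND A)) AND (NOT NOT B OR NOT C OR NOT B OR NOT A) AND NOT C   (De Morgan)
≡ ((NOT B AND C) OR (B AND A)) AND (B OR NOT C OR NOT B OR NOT A) AND NOT C   (double negation)
≡ (NOT B OR B) AND (NOT B OR A) AND (C OR B) AND (C OR A) AND (B OR NOT C OR NOT B OR NOT A) AND NOT C   (distribute OR over AND)
≡ (NOT B OR A) AND (C OR B) AND (C OR A) AND NOT C   (simplify)

(NOT B OR A) AND (C OR B) AND (C OR A) AND NOT C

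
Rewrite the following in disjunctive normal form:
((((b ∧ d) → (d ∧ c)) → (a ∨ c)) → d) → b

(a ∧ ¬d) ∨ (c ∧ ¬d) ∨ b

((((b ∧ d) → (d ∧ c)) → (a ∨ c)) → d) → b
≡ ¬((((b ∧ d) → (d ∧ c)) → (a ∨ c)) → d) ∨ b   [eliminate →]
≡ ¬(¬(((b ∧ d) → (d ∧ c)) → (a ∨ c)) ∨ d) ∨ b   [eliminate →]
≡ ¬(¬(¬((b ∧ d) → (d ∧ c)) ∨ a ∨ c) ∨ d) ∨ b   [eliminate →]
≡ ¬(¬(¬(¬(b ∧ d) ∨ (d ∧ c)) ∨ a ∨ c) ∨ d) ∨ b   [eliminate →]
≡ (¬¬(¬(¬(b ∧ d) ∨ (d ∧ c)) ∨ a ∨ c) ∧ ¬d) ∨ b   [De Morgan]
≡ ((¬(¬(b ∧ d) ∨ (d ∧ c)) ∨ a ∨ c) ∧ ¬d) ∨ b   [double negation]
≡ (((¬¬(b ∧ d) ∧ ¬(d ∧ c)) ∨ a ∨ c) ∧ ¬d) ∨ b   [De Morgan]
≡ (((b ∧ d ∧ ¬(d ∧ c)) ∨ a ∨ c) ∧ ¬d) ∨ b   [double negation]
≡ (((b ∧ d ∧ (¬d ∨ ¬c)) ∨ a ∨ c) ∧ ¬d) ∨ b   [De Morgan]
≡ (b ∧ d ∧ ¬d ∧ ¬d) ∨ (b ∧ d ∧ ¬c ∧ ¬d) ∨ (a ∧ ¬d) ∨ (c ∧ ¬d) ∨ b   [distribute ∧ over ∨]
≡ (a ∧ ¬d) ∨ (c ∧ ¬d) ∨ b   [simplify]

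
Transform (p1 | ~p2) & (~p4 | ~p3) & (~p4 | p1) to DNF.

(p1 & ~p4) | (p1 & ~p3) | (~p2 & ~p4)

(p1 | ~p2) & (~p4 | ~p3) & (~p4 | p1)
≡ (p1 & ~p4 & ~p4) | (p1 & ~p4 & p1) | (p1 & ~p3 & ~p4) | (p1 & ~p3 & p1) | (~p2 & ~p4 & ~p4) | (~p2 & ~p4 & p1) | (~p2 & ~p3 & ~p4) | (~p2 & ~p3 & p1)   — distribute & over |
≡ (p1 & ~p4) | (p1 & ~p3) | (~p2 & ~p4)   — simplify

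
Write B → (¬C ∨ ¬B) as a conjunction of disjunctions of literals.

B → (¬C ∨ ¬B)
⇔ ¬B ∨ ¬C ∨ ¬B   [eliminate →]
⇔ ¬B ∨ ¬C   [simplify]

¬B ∨ ¬C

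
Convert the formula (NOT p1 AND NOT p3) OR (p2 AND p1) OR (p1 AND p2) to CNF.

(NOT p1 OR p2) AND (NOT p3 OR p2) AND (NOT p3 OR p1)

(NOT p1 AND NOT p3) OR (p2 AND p1) OR (p1 AND p2)
⇔ (NOT p1 OR p2 OR p1) AND (NOT p1 OR p2 OR p2) AND (NOT p1 OR p1 OR p1) AND (NOT p1 OR p1 OR p2) AND (NOT p3 OR p2 OR p1) AND (NOT p3 OR p2 OR p2) AND (NOT p3 OR p1 OR p1) AND (NOT p3 OR p1 OR p2)
⇔ (NOT p1 OR p2) AND (NOT p3 OR p2) AND (NOT p3 OR p1)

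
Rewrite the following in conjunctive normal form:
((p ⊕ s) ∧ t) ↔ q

((p ⊕ s) ∧ t) ↔ q
= (((p ⊕ s) ∧ t) → q) ∧ (q → ((p ⊕ s) ∧ t))
= (¬((p ⊕ s) ∧ t) ∨ q) ∧ (q → ((p ⊕ s) ∧ t))
= (¬((p ∨ s) ∧ ¬(p ∧ s) ∧ t) ∨ q) ∧ (q → ((p ⊕ s) ∧ t))
= (¬((p ∨ s) ∧ ¬(p ∧ s) ∧ t) ∨ q) ∧ (¬q ∨ ((p ⊕ s) ∧ t))
= (¬((p ∨ s) ∧ ¬(p ∧ s) ∧ t) ∨ q) ∧ (¬q ∨ ((p ∨ s) ∧ ¬(p ∧ s) ∧ t))
= (¬(p ∨ s) ∨ ¬¬(p ∧ s) ∨ ¬t ∨ q) ∧ (¬q ∨ ((p ∨ s) ∧ ¬(p ∧ s) ∧ t))
= ((¬p ∧ ¬s) ∨ ¬¬(p ∧ s) ∨ ¬t ∨ q) ∧ (¬q ∨ ((p ∨ s) ∧ ¬(p ∧ s) ∧ t))
= ((¬p ∧ ¬s) ∨ (p ∧ s) ∨ ¬t ∨ q) ∧ (¬q ∨ ((p ∨ s) ∧ ¬(p ∧ s) ∧ t))
= ((¬p ∧ ¬s) ∨ (p ∧ s) ∨ ¬t ∨ q) ∧ (¬q ∨ ((p ∨ s) ∧ (¬p ∨ ¬s) ∧ t))
= (¬p ∨ p ∨ ¬t ∨ q) ∧ (¬p ∨ s ∨ ¬t ∨ q) ∧ (¬s ∨ p ∨ ¬t ∨ q) ∧ (¬s ∨ s ∨ ¬t ∨ q) ∧ (¬q ∨ p ∨ s) ∧ (¬q ∨ ¬p ∨ ¬s) ∧ (¬q ∨ t)
= (¬p ∨ s ∨ ¬t ∨ q) ∧ (¬s ∨ p ∨ ¬t ∨ q) ∧ (¬q ∨ p ∨ s) ∧ (¬q ∨ ¬p ∨ ¬s) ∧ (¬q ∨ t)

(¬p ∨ s ∨ ¬t ∨ q) ∧ (¬s ∨ p ∨ ¬t ∨ q) ∧ (¬q ∨ p ∨ s) ∧ (¬q ∨ ¬p ∨ ¬s) ∧ (¬q ∨ t)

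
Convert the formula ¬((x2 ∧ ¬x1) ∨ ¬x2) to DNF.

x1 ∧ x2

¬((x2 ∧ ¬x1) ∨ ¬x2)
= ¬(x2 ∧ ¬x1) ∧ ¬¬x2   [De Morgan]
= (¬x2 ∨ ¬¬x1) ∧ ¬¬x2   [De Morgan]
= (¬x2 ∨ x1) ∧ ¬¬x2   [double negation]
= (¬x2 ∨ x1) ∧ x2   [double negation]
= (¬x2 ∧ x2) ∨ (x1 ∧ x2)   [distribute ∧ over ∨]
= x1 ∧ x2   [simplify]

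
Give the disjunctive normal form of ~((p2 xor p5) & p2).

(p5 & p2) | ~p2

~((p2 xor p5) & p2)
≡ ~(((p2 & ~p5) | (~p2 & p5)) & p2)   [expand xor]
≡ ~((p2 & ~p5) | (~p2 & p5)) | ~p2   [De Morgan]
≡ (~(p2 & ~p5) & ~(~p2 & p5)) | ~p2   [De Morgan]
≡ ((~p2 | ~~p5) & ~(~p2 & p5)) | ~p2   [De Morgan]
≡ ((~p2 | p5) & ~(~p2 & p5)) | ~p2   [double negation]
≡ ((~p2 | p5) & (~~p2 | ~p5)) | ~p2   [De Morgan]
≡ ((~p2 | p5) & (p2 | ~p5)) | ~p2   [double negation]
≡ (~p2 & p2) | (~p2 & ~p5) | (p5 & p2) | (p5 & ~p5) | ~p2   [distribute & over |]
≡ (p5 & p2) | ~p2   [simplify]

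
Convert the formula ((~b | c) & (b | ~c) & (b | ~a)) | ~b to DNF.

(c & b) | ~b

((~b | c) & (b | ~c) & (b | ~a)) | ~b
= (~b & b & b) | (~b & b & ~a) | (~b & ~c & b) | (~b & ~c & ~a) | (c & b & b) | (c & b & ~a) | (c & ~c & b) | (c & ~c & ~a) | ~b   (distribute & over |)
= (c & b) | ~b   (simplify)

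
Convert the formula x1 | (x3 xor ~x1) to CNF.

x1 | (x3 xor ~x1)
≡ x1 | ((x3 | ~x1) & ~(x3 & ~x1))   (expand xor)
≡ x1 | ((x3 | ~x1) & (~x3 | ~~x1))   (De Morgan)
≡ x1 | ((x3 | ~x1) & (~x3 | x1))   (double negation)
≡ (x1 | x3 | ~x1) & (x1 | ~x3 | x1)   (distribute | over &)
≡ x1 | ~x3   (simplify)

x1 | ~x3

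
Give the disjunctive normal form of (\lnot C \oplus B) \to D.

(C \land \lnot B) \lor (B \land \lnot C) \lor D

(\lnot C \oplus B) \to D
≡ \lnot (\lnot C \oplus B) \lor D   (eliminate \to)
≡ \lnot ((\lnot C \land \lnot B) \lor (\lnot \lnot C \land B)) \lor D   (expand \oplus)
≡ (\lnot (\lnot C \land \lnot B) \land \lnot (\lnot \lnot C \land B)) \lor D   (De Morgan)
≡ ((\lnot \lnot C \lor \lnot \lnot B) \land \lnot (\lnot \lnot C \land B)) \lor D   (De Morgan)
≡ ((C \lor \lnot \lnot B) \land \lnot (\lnot \lnot C \land B)) \lor D   (double negation)
≡ ((C \lor B) \land \lnot (\lnot \lnot C \land B)) \lor D   (double negation)
≡ ((C \lor B) \land (\lnot \lnot \lnot C \lor \lnot B)) \lor D   (De Morgan)
≡ ((C \lor B) \land (\lnot C \lor \lnot B)) \lor D   (double negation)
≡ (C \land \lnot C) \lor (C \land \lnot B) \lor (B \land \lnot C) \lor (B \land \lnot B) \lor D   (distribute \land over \lor)
≡ (C \land \lnot B) \lor (B \land \lnot C) \lor D   (simplify)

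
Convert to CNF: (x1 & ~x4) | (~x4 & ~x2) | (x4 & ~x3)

(x1 & ~x4) | (~x4 & ~x2) | (x4 & ~x3)
≡ (x1 | ~x4 | x4) & (x1 | ~x4 | ~x3) & (x1 | ~x2 | x4) & (x1 | ~x2 | ~x3) & (~x4 | ~x4 | x4) & (~x4 | ~x4 | ~x3) & (~x4 | ~x2 | x4) & (~x4 | ~x2 | ~x3)
≡ (x1 | ~x2 | x4) & (x1 | ~x2 | ~x3) & (~x4 | ~x3)

(x1 | ~x2 | x4) & (x1 | ~x2 | ~x3) & (~x4 | ~x3)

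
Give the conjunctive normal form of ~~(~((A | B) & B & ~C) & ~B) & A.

~B & A

~~(~((A | B) & B & ~C) & ~B) & A
≡ ~((A | B) & B & ~C) & ~B & A   [double negation]
≡ (~(A | B) | ~B | ~~C) & ~B & A   [De Morgan]
≡ ((~A & ~B) | ~B | ~~C) & ~B & A   [De Morgan]
≡ ((~A & ~B) | ~B | C) & ~B & A   [double negation]
≡ (~A | ~B | C) & (~B | ~B | C) & ~B & A   [distribute | over &]
≡ ~B & A   [simplify]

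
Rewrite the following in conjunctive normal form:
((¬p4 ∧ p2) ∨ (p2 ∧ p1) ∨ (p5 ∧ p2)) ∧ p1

((¬p4 ∧ p2) ∨ (p2 ∧ p1) ∨ (p5 ∧ p2)) ∧ p1
≡ (¬p4 ∨ p2 ∨ p5) ∧ (¬p4 ∨ p2 ∨ p2) ∧ (¬p4 ∨ p1 ∨ p5) ∧ (¬p4 ∨ p1 ∨ p2) ∧ (p2 ∨ p2 ∨ p5) ∧ (p2 ∨ p2 ∨ p2) ∧ (p2 ∨ p1 ∨ p5) ∧ (p2 ∨ p1 ∨ p2) ∧ p1   [distribute ∨ over ∧]
≡ p2 ∧ p1   [simplify]

p2 ∧ p1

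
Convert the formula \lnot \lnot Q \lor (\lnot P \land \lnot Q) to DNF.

\lnot \lnot Q \lor (\lnot P \land \lnot Q)
= Q \lor (\lnot P \land \lnot Q)   [double negation]

Q \lor (\lnot P \land \lnot Q)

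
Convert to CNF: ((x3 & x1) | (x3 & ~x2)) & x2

((x3 & x1) | (x3 & ~x2)) & x2
≡ (x3 | x3) & (x3 | ~x2) & (x1 | x3) & (x1 | ~x2) & x2   [distribute | over &]
≡ x3 & (x1 | ~x2) & x2   [simplify]

x3 & (x1 | ~x2) & x2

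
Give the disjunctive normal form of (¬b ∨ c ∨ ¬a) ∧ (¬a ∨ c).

(¬b ∨ c ∨ ¬a) ∧ (¬a ∨ c)
= (¬b ∧ ¬a) ∨ (¬b ∧ c) ∨ (c ∧ ¬a) ∨ (c ∧ c) ∨ (¬a ∧ ¬a) ∨ (¬a ∧ c)   (distribute ∧ over ∨)
= c ∨ ¬a   (simplify)

c ∨ ¬a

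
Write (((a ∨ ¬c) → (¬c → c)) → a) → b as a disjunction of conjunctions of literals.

(¬a ∧ c) ∨ b

(((a ∨ ¬c) → (¬c → c)) → a) → b
= ¬(((a ∨ ¬c) → (¬c → c)) → a) ∨ b   [eliminate →]
= ¬(¬((a ∨ ¬c) → (¬c → c)) ∨ a) ∨ b   [eliminate →]
= ¬(¬(¬(a ∨ ¬c) ∨ (¬c → c)) ∨ a) ∨ b   [eliminate →]
= ¬(¬(¬(a ∨ ¬c) ∨ ¬¬c ∨ c) ∨ a) ∨ b   [eliminate →]
= (¬¬(¬(a ∨ ¬c) ∨ ¬¬c ∨ c) ∧ ¬a) ∨ b   [De Morgan]
= ((¬(a ∨ ¬c) ∨ ¬¬c ∨ c) ∧ ¬a) ∨ b   [double negation]
= (((¬a ∧ ¬¬c) ∨ ¬¬c ∨ c) ∧ ¬a) ∨ b   [De Morgan]
= (((¬a ∧ c) ∨ ¬¬c ∨ c) ∧ ¬a) ∨ b   [double negation]
= (((¬a ∧ c) ∨ c ∨ c) ∧ ¬a) ∨ b   [double negation]
= (¬a ∧ c ∧ ¬a) ∨ (c ∧ ¬a) ∨ (c ∧ ¬a) ∨ b   [distribute ∧ over ∨]
= (¬a ∧ c) ∨ b   [simplify]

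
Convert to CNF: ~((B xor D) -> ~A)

~((B xor D) -> ~A)
≡ ~(~(B xor D) | ~A)   [eliminate ->]
≡ ~(~((B | D) & ~(B & D)) | ~A)   [expand xor]
≡ ~~((B | D) & ~(B & D)) & ~~A   [De Morgan]
≡ (B | D) & ~(B & D) & ~~A   [double negation]
≡ (B | D) & (~B | ~D) & ~~A   [De Morgan]
≡ (B | D) & (~B | ~D) & A   [double negation]

(B | D) & (~B | ~D) & A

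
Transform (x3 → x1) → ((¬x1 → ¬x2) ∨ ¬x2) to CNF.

(x3 → x1) → ((¬x1 → ¬x2) ∨ ¬x2)
⇔ ¬(x3 → x1) ∨ (¬x1 → ¬x2) ∨ ¬x2   (eliminate →)
⇔ ¬(¬x3 ∨ x1) ∨ (¬x1 → ¬x2) ∨ ¬x2   (eliminate →)
⇔ ¬(¬x3 ∨ x1) ∨ ¬¬x1 ∨ ¬x2 ∨ ¬x2   (eliminate →)
⇔ (¬¬x3 ∧ ¬x1) ∨ ¬¬x1 ∨ ¬x2 ∨ ¬x2   (De Morgan)
⇔ (x3 ∧ ¬x1) ∨ ¬¬x1 ∨ ¬x2 ∨ ¬x2   (double negation)
⇔ (x3 ∧ ¬x1) ∨ x1 ∨ ¬x2 ∨ ¬x2   (double negation)
⇔ (x3 ∨ x1 ∨ ¬x2 ∨ ¬x2) ∧ (¬x1 ∨ x1 ∨ ¬x2 ∨ ¬x2)   (distribute ∨ over ∧)
⇔ x3 ∨ x1 ∨ ¬x2   (simplify)

x3 ∨ x1 ∨ ¬x2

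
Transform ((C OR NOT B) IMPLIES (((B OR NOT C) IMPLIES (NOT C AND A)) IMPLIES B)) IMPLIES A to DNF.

((C OR NOT B) IMPLIES (((B OR NOT C) IMPLIES (NOT C AND A)) IMPLIES B)) IMPLIES A
= NOT ((C OR NOT B) IMPLIES (((B OR NOT C) IMPLIES (NOT C AND A)) IMPLIES B)) OR A   [eliminate IMPLIES]
= NOT (NOT (C OR NOT B) OR (((B OR NOT C) IMPLIES (NOT C AND A)) IMPLIES B)) OR A   [eliminate IMPLIES]
= NOT (NOT (C OR NOT B) OR NOT ((B OR NOT C) IMPLIES (NOT C AND A)) OR B) OR A   [eliminate IMPLIES]
= NOT (NOT (C OR NOT B) OR NOT (NOT (B OR NOT C) OR (NOT C AND A)) OR B) OR A   [eliminate IMPLIES]
= (NOT NOT (C OR NOT B) AND NOT NOT (NOT (B OR NOT C) OR (NOT C AND A)) AND NOT B) OR A   [De Morgan]
= ((C OR NOT B) AND NOT NOT (NOT (B OR NOT C) OR (NOT C AND A)) AND NOT B) OR A   [double negation]
= ((C OR NOT B) AND (NOT (B OR NOT C) OR (NOT C AND A)) AND NOT B) OR A   [double negation]
= ((C OR NOT B) AND ((NOT B AND NOT NOT C) OR (NOT C AND A)) AND NOT B) OR A   [De Morgan]
= ((C OR NOT B) AND ((NOT B AND C) OR (NOT C AND A)) AND NOT B) OR A   [double negation]
= (C AND NOT B AND C AND NOT B) OR (C AND NOT C AND A AND NOT B) OR (NOT B AND NOT B AND C AND NOT B) OR (NOT B AND NOT C AND A AND NOT B) OR A   [distribute AND over OR]
= (C AND NOT B) OR A   [simplify]

(C AND NOT B) OR A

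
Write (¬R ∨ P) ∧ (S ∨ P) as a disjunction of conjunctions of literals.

(¬R ∨ P) ∧ (S ∨ P)
≡ (¬R ∧ S) ∨ (¬R ∧ P) ∨ (P ∧ S) ∨ (P ∧ P)   [distribute ∧ over ∨]
≡ (¬R ∧ S) ∨ P   [simplify]

(¬R ∧ S) ∨ P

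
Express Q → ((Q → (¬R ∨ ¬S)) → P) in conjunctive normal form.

(¬Q ∨ R ∨ P) ∧ (¬Q ∨ S ∨ P)

Q → ((Q → (¬R ∨ ¬S)) → P)
≡ ¬Q ∨ ((Q → (¬R ∨ ¬S)) → P)   [eliminate →]
≡ ¬Q ∨ ¬(Q → (¬R ∨ ¬S)) ∨ P   [eliminate →]
≡ ¬Q ∨ ¬(¬Q ∨ ¬R ∨ ¬S) ∨ P   [eliminate →]
≡ ¬Q ∨ (¬¬Q ∧ ¬¬R ∧ ¬¬S) ∨ P   [De Morgan]
≡ ¬Q ∨ (Q ∧ ¬¬R ∧ ¬¬S) ∨ P   [double negation]
≡ ¬Q ∨ (Q ∧ R ∧ ¬¬S) ∨ P   [double negation]
≡ ¬Q ∨ (Q ∧ R ∧ S) ∨ P   [double negation]
≡ (¬Q ∨ Q ∨ P) ∧ (¬Q ∨ R ∨ P) ∧ (¬Q ∨ S ∨ P)   [distribute ∨ over ∧]
≡ (¬Q ∨ R ∨ P) ∧ (¬Q ∨ S ∨ P)   [simplify]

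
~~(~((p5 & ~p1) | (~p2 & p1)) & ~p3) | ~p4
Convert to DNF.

~~(~((p5 & ~p1) | (~p2 & p1)) & ~p3) | ~p4
≡ (~((p5 & ~p1) | (~p2 & p1)) & ~p3) | ~p4   — double negation
≡ (~(p5 & ~p1) & ~(~p2 & p1) & ~p3) | ~p4   — De Morgan
≡ ((~p5 | ~~p1) & ~(~p2 & p1) & ~p3) | ~p4   — De Morgan
≡ ((~p5 | p1) & ~(~p2 & p1) & ~p3) | ~p4   — double negation
≡ ((~p5 | p1) & (~~p2 | ~p1) & ~p3) | ~p4   — De Morgan
≡ ((~p5 | p1) & (p2 | ~p1) & ~p3) | ~p4   — double negation
≡ (~p5 & p2 & ~p3) | (~p5 & ~p1 & ~p3) | (p1 & p2 & ~p3) | (p1 & ~p1 & ~p3) | ~p4   — distribute & over |
≡ (~p5 & p2 & ~p3) | (~p5 & ~p1 & ~p3) | (p1 & p2 & ~p3) | ~p4   — simplify

(~p5 & p2 & ~p3) | (~p5 & ~p1 & ~p3) | (p1 & p2 & ~p3) | ~p4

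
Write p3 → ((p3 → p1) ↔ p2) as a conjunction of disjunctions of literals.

(¬p3 ∨ ¬p1 ∨ p2) ∧ (¬p3 ∨ ¬p2 ∨ p1)

p3 → ((p3 → p1) ↔ p2)
≡ ¬p3 ∨ ((p3 → p1) ↔ p2)   [eliminate →]
≡ ¬p3 ∨ (((p3 → p1) → p2) ∧ (p2 → (p3 → p1)))   [eliminate ↔]
≡ ¬p3 ∨ ((¬(p3 → p1) ∨ p2) ∧ (p2 → (p3 → p1)))   [eliminate →]
≡ ¬p3 ∨ ((¬(¬p3 ∨ p1) ∨ p2) ∧ (p2 → (p3 → p1)))   [eliminate →]
≡ ¬p3 ∨ ((¬(¬p3 ∨ p1) ∨ p2) ∧ (¬p2 ∨ (p3 → p1)))   [eliminate →]
≡ ¬p3 ∨ ((¬(¬p3 ∨ p1) ∨ p2) ∧ (¬p2 ∨ ¬p3 ∨ p1))   [eliminate →]
≡ ¬p3 ∨ (((¬¬p3 ∧ ¬p1) ∨ p2) ∧ (¬p2 ∨ ¬p3 ∨ p1))   [De Morgan]
≡ ¬p3 ∨ (((p3 ∧ ¬p1) ∨ p2) ∧ (¬p2 ∨ ¬p3 ∨ p1))   [double negation]
≡ (¬p3 ∨ p3 ∨ p2) ∧ (¬p3 ∨ ¬p1 ∨ p2) ∧ (¬p3 ∨ ¬p2 ∨ ¬p3 ∨ p1)   [distribute ∨ over ∧]
≡ (¬p3 ∨ ¬p1 ∨ p2) ∧ (¬p3 ∨ ¬p2 ∨ p1)   [simplify]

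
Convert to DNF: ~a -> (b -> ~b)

a | ~b

~a -> (b -> ~b)
≡ ~~a | (b -> ~b)
≡ ~~a | ~b | ~b
≡ a | ~b | ~b
≡ a | ~b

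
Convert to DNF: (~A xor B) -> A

(~A xor B) -> A
= ~(~A xor B) | A
= ~((~A & ~B) | (~~A & B)) | A
= (~(~A & ~B) & ~(~~A & B)) | A
= ((~~A | ~~B) & ~(~~A & B)) | A
= ((A | ~~B) & ~(~~A & B)) | A
= ((A | B) & ~(~~A & B)) | A
= ((A | B) & (~~~A | ~B)) | A
= ((A | B) & (~A | ~B)) | A
= (A & ~A) | (A & ~B) | (B & ~A) | (B & ~B) | A
= (B & ~A) | A

(B & ~A) | A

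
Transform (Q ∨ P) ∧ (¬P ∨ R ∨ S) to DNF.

(Q ∧ ¬P) ∨ (Q ∧ R) ∨ (Q ∧ S) ∨ (P ∧ R) ∨ (P ∧ S)

(Q ∨ P) ∧ (¬P ∨ R ∨ S)
= (Q ∧ ¬P) ∨ (Q ∧ R) ∨ (Q ∧ S) ∨ (P ∧ ¬P) ∨ (P ∧ R) ∨ (P ∧ S)   [distribute ∧ over ∨]
= (Q ∧ ¬P) ∨ (Q ∧ R) ∨ (Q ∧ S) ∨ (P ∧ R) ∨ (P ∧ S)   [simplify]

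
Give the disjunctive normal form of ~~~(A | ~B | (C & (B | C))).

~~~(A | ~B | (C & (B | C)))
= ~(A | ~B | (C & (B | C)))   [double negation]
= ~A & ~~B & ~(C & (B | C))   [De Morgan]
= ~A & B & ~(C & (B | C))   [double negation]
= ~A & B & (~C | ~(B | C))   [De Morgan]
= ~A & B & (~C | (~B & ~C))   [De Morgan]
= (~A & B & ~C) | (~A & B & ~B & ~C)   [distribute & over |]
= ~A & B & ~C   [simplify]

~A & B & ~C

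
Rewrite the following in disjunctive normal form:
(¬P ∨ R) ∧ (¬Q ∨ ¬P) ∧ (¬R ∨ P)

(¬P ∨ R) ∧ (¬Q ∨ ¬P) ∧ (¬R ∨ P)
≡ (¬P ∧ ¬Q ∧ ¬R) ∨ (¬P ∧ ¬Q ∧ P) ∨ (¬P ∧ ¬P ∧ ¬R) ∨ (¬P ∧ ¬P ∧ P) ∨ (R ∧ ¬Q ∧ ¬R) ∨ (R ∧ ¬Q ∧ P) ∨ (R ∧ ¬P ∧ ¬R) ∨ (R ∧ ¬P ∧ P)   [distribute ∧ over ∨]
≡ (¬P ∧ ¬R) ∨ (R ∧ ¬Q ∧ P)   [simplify]

(¬P ∧ ¬R) ∨ (R ∧ ¬Q ∧ P)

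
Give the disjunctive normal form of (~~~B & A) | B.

(~~~B & A) | B
⇔ (~B & A) | B   (double negation)

(~B & A) | B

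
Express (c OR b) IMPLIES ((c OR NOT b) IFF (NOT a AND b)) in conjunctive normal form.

(NOT c OR NOT a) AND (NOT c OR b) AND (NOT b OR a OR c)

(c OR b) IMPLIES ((c OR NOT b) IFF (NOT a AND b))
≡ NOT (c OR b) OR ((c OR NOT b) IFF (NOT a AND b))   (eliminate IMPLIES)
≡ NOT (c OR b) OR (((c OR NOT b) IMPLIES (NOT a AND b)) AND ((NOT a AND b) IMPLIES (c OR NOT b)))   (eliminate IFF)
≡ NOT (c OR b) OR ((NOT (c OR NOT b) OR (NOT a AND b)) AND ((NOT a AND b) IMPLIES (c OR NOT b)))   (eliminate IMPLIES)
≡ NOT (c OR b) OR ((NOT (c OR NOT b) OR (NOT a AND b)) AND (NOT (NOT a AND b) OR c OR NOT b))   (eliminate IMPLIES)
≡ (NOT c AND NOT b) OR ((NOT (c OR NOT b) OR (NOT a AND b)) AND (NOT (NOT a AND b) OR c OR NOT b))   (De Morgan)
≡ (NOT c AND NOT b) OR (((NOT c AND NOT NOT b) OR (NOT a AND b)) AND (NOT (NOT a AND b) OR c OR NOT b))   (De Morgan)
≡ (NOT c AND NOT b) OR (((NOT c AND b) OR (NOT a AND b)) AND (NOT (NOT a AND b) OR c OR NOT b))   (double negation)
≡ (NOT c AND NOT b) OR (((NOT c AND b) OR (NOT a AND b)) AND (NOT NOT a OR NOT b OR c OR NOT b))   (De Morgan)
≡ (NOT c AND NOT b) OR (((NOT c AND b) OR (NOT a AND b)) AND (a OR NOT b OR c OR NOT b))   (double negation)
≡ (NOT c OR NOT c OR NOT a) AND (NOT c OR NOT c OR b) AND (NOT c OR b OR NOT a) AND (NOT c OR b OR b) AND (NOT c OR a OR NOT b OR c OR NOT b) AND (NOT b OR NOT c OR NOT a) AND (NOT b OR NOT c OR b) AND (NOT b OR b OR NOT a) AND (NOT b OR b OR b) AND (NOT b OR a OR NOT b OR c OR NOT b)   (distribute OR over AND)
≡ (NOT c OR NOT a) AND (NOT c OR b) AND (NOT b OR a OR c)   (simplify)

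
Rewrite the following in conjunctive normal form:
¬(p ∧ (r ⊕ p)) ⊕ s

¬(p ∧ (r ⊕ p)) ⊕ s
⇔ (¬(p ∧ (r ⊕ p)) ∨ s) ∧ ¬(¬(p ∧ (r ⊕ p)) ∧ s)   [expand ⊕]
⇔ (¬(p ∧ (r ∨ p) ∧ ¬(r ∧ p)) ∨ s) ∧ ¬(¬(p ∧ (r ⊕ p)) ∧ s)   [expand ⊕]
⇔ (¬(p ∧ (r ∨ p) ∧ ¬(r ∧ p)) ∨ s) ∧ ¬(¬(p ∧ (r ∨ p) ∧ ¬(r ∧ p)) ∧ s)   [expand ⊕]
⇔ (¬p ∨ ¬(r ∨ p) ∨ ¬¬(r ∧ p) ∨ s) ∧ ¬(¬(p ∧ (r ∨ p) ∧ ¬(r ∧ p)) ∧ s)   [De Morgan]
⇔ (¬p ∨ (¬r ∧ ¬p) ∨ ¬¬(r ∧ p) ∨ s) ∧ ¬(¬(p ∧ (r ∨ p) ∧ ¬(r ∧ p)) ∧ s)   [De Morgan]
⇔ (¬p ∨ (¬r ∧ ¬p) ∨ (r ∧ p) ∨ s) ∧ ¬(¬(p ∧ (r ∨ p) ∧ ¬(r ∧ p)) ∧ s)   [double negation]
⇔ (¬p ∨ (¬r ∧ ¬p) ∨ (r ∧ p) ∨ s) ∧ (¬¬(p ∧ (r ∨ p) ∧ ¬(r ∧ p)) ∨ ¬s)   [De Morgan]
⇔ (¬p ∨ (¬r ∧ ¬p) ∨ (r ∧ p) ∨ s) ∧ ((p ∧ (r ∨ p) ∧ ¬(r ∧ p)) ∨ ¬s)   [double negation]
⇔ (¬p ∨ (¬r ∧ ¬p) ∨ (r ∧ p) ∨ s) ∧ ((p ∧ (r ∨ p) ∧ (¬r ∨ ¬p)) ∨ ¬s)   [De Morgan]
⇔ (¬p ∨ ¬r ∨ r ∨ s) ∧ (¬p ∨ ¬r ∨ p ∨ s) ∧ (¬p ∨ ¬p ∨ r ∨ s) ∧ (¬p ∨ ¬p ∨ p ∨ s) ∧ (p ∨ ¬s) ∧ (r ∨ p ∨ ¬s) ∧ (¬r ∨ ¬p ∨ ¬s)   [distribute ∨ over ∧]
⇔ (¬p ∨ r ∨ s) ∧ (p ∨ ¬s) ∧ (¬r ∨ ¬p ∨ ¬s)   [simplify]

(¬p ∨ r ∨ s) ∧ (p ∨ ¬s) ∧ (¬r ∨ ¬p ∨ ¬s)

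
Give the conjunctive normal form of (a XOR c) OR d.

(a OR c OR d) AND (NOT a OR NOT c OR d)

(a XOR c) OR d
⇔ ((a OR c) AND NOT (a AND c)) OR d   [expand XOR]
⇔ ((a OR c) AND (NOT a OR NOT c)) OR d   [De Morgan]
⇔ (a OR c OR d) AND (NOT a OR NOT c OR d)   [distribute OR over AND]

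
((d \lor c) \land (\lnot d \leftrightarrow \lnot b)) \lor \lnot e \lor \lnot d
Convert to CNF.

((d \lor c) \land (\lnot d \leftrightarrow \lnot b)) \lor \lnot e \lor \lnot d
= ((d \lor c) \land (\lnot d \to \lnot b) \land (\lnot b \to \lnot d)) \lor \lnot e \lor \lnot d   (eliminate \leftrightarrow)
= ((d \lor c) \land (\lnot \lnot d \lor \lnot b) \land (\lnot b \to \lnot d)) \lor \lnot e \lor \lnot d   (eliminate \to)
= ((d \lor c) \land (\lnot \lnot d \lor \lnot b) \land (\lnot \lnot b \lor \lnot d)) \lor \lnot e \lor \lnot d   (eliminate \to)
= ((d \lor c) \land (d \lor \lnot b) \land (\lnot \lnot b \lor \lnot d)) \lor \lnot e \lor \lnot d   (double negation)
= ((d \lor c) \land (d \lor \lnot b) \land (b \lor \lnot d)) \lor \lnot e \lor \lnot d   (double negation)
= (d \lor c \lor \lnot e \lor \lnot d) \land (d \lor \lnot b \lor \lnot e \lor \lnot d) \land (b \lor \lnot d \lor \lnot e \lor \lnot d)   (distribute \lor over \land)
= b \lor \lnot d \lor \lnot e   (simplify)

b \lor \lnot d \lor \lnot e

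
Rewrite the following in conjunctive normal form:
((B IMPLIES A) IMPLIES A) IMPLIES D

(NOT B OR A OR D) AND (NOT A OR D)

((B IMPLIES A) IMPLIES A) IMPLIES D
≡ NOT ((B IMPLIES A) IMPLIES A) OR D   — eliminate IMPLIES
≡ NOT (NOT (B IMPLIES A) OR A) OR D   — eliminate IMPLIES
≡ NOT (NOT (NOT B OR A) OR A) OR D   — eliminate IMPLIES
≡ (NOT NOT (NOT B OR A) AND NOT A) OR D   — De Morgan
≡ ((NOT B OR A) AND NOT A) OR D   — double negation
≡ (NOT B OR A OR D) AND (NOT A OR D)   — distribute OR over AND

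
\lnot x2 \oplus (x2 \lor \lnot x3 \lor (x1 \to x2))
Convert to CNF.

\lnot x2 \oplus (x2 \lor \lnot x3 \lor (x1 \to x2))
≡ (\lnot x2 \lor x2 \lor \lnot x3 \lor (x1 \to x2)) \land \lnot (\lnot x2 \land (x2 \lor \lnot x3 \lor (x1 \to x2)))   — expand \oplus
≡ (\lnot x2 \lor x2 \lor \lnot x3 \lor \lnot x1 \lor x2) \land \lnot (\lnot x2 \land (x2 \lor \lnot x3 \lor (x1 \to x2)))   — eliminate \to
≡ (\lnot x2 \lor x2 \lor \lnot x3 \lor \lnot x1 \lor x2) \land \lnot (\lnot x2 \land (x2 \lor \lnot x3 \lor \lnot x1 \lor x2))   — eliminate \to
≡ (\lnot x2 \lor x2 \lor \lnot x3 \lor \lnot x1 \lor x2) \land (\lnot \lnot x2 \lor \lnot (x2 \lor \lnot x3 \lor \lnot x1 \lor x2))   — De Morgan
≡ (\lnot x2 \lor x2 \lor \lnot x3 \lor \lnot x1 \lor x2) \land (x2 \lor \lnot (x2 \lor \lnot x3 \lor \lnot x1 \lor x2))   — double negation
≡ (\lnot x2 \lor x2 \lor \lnot x3 \lor \lnot x1 \lor x2) \land (x2 \lor \lnot x2 \land \lnot \lnot x3 \land \lnot \lnot x1 \land \lnot x2)   — De Morgan
≡ (\lnot x2 \lor x2 \lor \lnot x3 \lor \lnot x1 \lor x2) \land (x2 \lor \lnot x2 \land x3 \land \lnot \lnot x1 \land \lnot x2)   — double negation
≡ (\lnot x2 \lor x2 \lor \lnot x3 \lor \lnot x1 \lor x2) \land (x2 \lor \lnot x2 \land x3 \land x1 \land \lnot x2)   — double negation
≡ (\lnot x2 \lor x2 \lor \lnot x3 \lor \lnot x1 \lor x2) \land (x2 \lor \lnot x2) \land (x2 \lor x3) \land (x2 \lor x1) \land (x2 \lor \lnot x2)   — distribute \lor over \land
≡ (x2 \lor x3) \land (x2 \lor x1)   — simplify

(x2 \lor x3) \land (x2 \lor x1)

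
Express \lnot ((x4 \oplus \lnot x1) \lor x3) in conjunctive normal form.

(\lnot x4 \lor \lnot x1) \land (x1 \lor x4) \land \lnot x3

\lnot ((x4 \oplus \lnot x1) \lor x3)
≡ \lnot (((x4 \lor \lnot x1) \land \lnot (x4 \land \lnot x1)) \lor x3)   [expand \oplus]
≡ \lnot ((x4 \lor \lnot x1) \land \lnot (x4 \land \lnot x1)) \land \lnot x3   [De Morgan]
≡ (\lnot (x4 \lor \lnot x1) \lor \lnot \lnot (x4 \land \lnot x1)) \land \lnot x3   [De Morgan]
≡ ((\lnot x4 \land \lnot \lnot x1) \lor \lnot \lnot (x4 \land \lnot x1)) \land \lnot x3   [De Morgan]
≡ ((\lnot x4 \land x1) \lor \lnot \lnot (x4 \land \lnot x1)) \land \lnot x3   [double negation]
≡ ((\lnot x4 \land x1) \lor (x4 \land \lnot x1)) \land \lnot x3   [double negation]
≡ (\lnot x4 \lor x4) \land (\lnot x4 \lor \lnot x1) \land (x1 \lor x4) \land (x1 \lor \lnot x1) \land \lnot x3   [distribute \lor over \land]
≡ (\lnot x4 \lor \lnot x1) \land (x1 \lor x4) \land \lnot x3   [simplify]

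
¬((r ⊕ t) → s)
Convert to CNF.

¬((r ⊕ t) → s)
≡ ¬(¬(r ⊕ t) ∨ s)   (eliminate →)
≡ ¬(¬((r ∨ t) ∧ ¬(r ∧ t)) ∨ s)   (expand ⊕)
≡ ¬¬((r ∨ t) ∧ ¬(r ∧ t)) ∧ ¬s   (De Morgan)
≡ (r ∨ t) ∧ ¬(r ∧ t) ∧ ¬s   (double negation)
≡ (r ∨ t) ∧ (¬r ∨ ¬t) ∧ ¬s   (De Morgan)

(r ∨ t) ∧ (¬r ∨ ¬t) ∧ ¬s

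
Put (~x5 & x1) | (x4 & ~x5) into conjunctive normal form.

(~x5 & x1) | (x4 & ~x5)
⇔ (~x5 | x4) & (~x5 | ~x5) & (x1 | x4) & (x1 | ~x5)   [distribute | over &]
⇔ ~x5 & (x1 | x4)   [simplify]

~x5 & (x1 | x4)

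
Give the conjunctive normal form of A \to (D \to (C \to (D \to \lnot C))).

A \to (D \to (C \to (D \to \lnot C)))
= \lnot A \lor (D \to (C \to (D \to \lnot C)))
= \lnot A \lor \lnot D \lor (C \to (D \to \lnot C))
= \lnot A \lor \lnot D \lor \lnot C \lor (D \to \lnot C)
= \lnot A \lor \lnot D \lor \lnot C \lor \lnot D \lor \lnot C
= \lnot A \lor \lnot D \lor \lnot C

\lnot A \lor \lnot D \lor \lnot C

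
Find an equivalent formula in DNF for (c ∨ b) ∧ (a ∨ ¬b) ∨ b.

c ∧ a ∨ c ∧ ¬b ∨ b

(c ∨ b) ∧ (a ∨ ¬b) ∨ b
≡ c ∧ a ∨ c ∧ ¬b ∨ b ∧ a ∨ b ∧ ¬b ∨ b   [distribute ∧ over ∨]
≡ c ∧ a ∨ c ∧ ¬b ∨ b   [simplify]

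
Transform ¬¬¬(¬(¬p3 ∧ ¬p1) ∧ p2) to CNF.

(¬p3 ∨ ¬p2) ∧ (¬p1 ∨ ¬p2)

¬¬¬(¬(¬p3 ∧ ¬p1) ∧ p2)
≡ ¬(¬(¬p3 ∧ ¬p1) ∧ p2)   [double negation]
≡ ¬¬(¬p3 ∧ ¬p1) ∨ ¬p2   [De Morgan]
≡ (¬p3 ∧ ¬p1) ∨ ¬p2   [double negation]
≡ (¬p3 ∨ ¬p2) ∧ (¬p1 ∨ ¬p2)   [distribute ∨ over ∧]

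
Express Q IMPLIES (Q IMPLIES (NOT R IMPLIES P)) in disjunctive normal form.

NOT Q OR R OR P

Q IMPLIES (Q IMPLIES (NOT R IMPLIES P))
⇔ NOT Q OR (Q IMPLIES (NOT R IMPLIES P))   (eliminate IMPLIES)
⇔ NOT Q OR NOT Q OR (NOT R IMPLIES P)   (eliminate IMPLIES)
⇔ NOT Q OR NOT Q OR NOT NOT R OR P   (eliminate IMPLIES)
⇔ NOT Q OR NOT Q OR R OR P   (double negation)
⇔ NOT Q OR R OR P   (simplify)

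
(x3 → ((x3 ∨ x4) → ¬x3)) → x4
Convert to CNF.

x3 ∨ x4

(x3 → ((x3 ∨ x4) → ¬x3)) → x4
≡ ¬(x3 → ((x3 ∨ x4) → ¬x3)) ∨ x4   [eliminate →]
≡ ¬(¬x3 ∨ ((x3 ∨ x4) → ¬x3)) ∨ x4   [eliminate →]
≡ ¬(¬x3 ∨ ¬(x3 ∨ x4) ∨ ¬x3) ∨ x4   [eliminate →]
≡ (¬¬x3 ∧ ¬¬(x3 ∨ x4) ∧ ¬¬x3) ∨ x4   [De Morgan]
≡ (x3 ∧ ¬¬(x3 ∨ x4) ∧ ¬¬x3) ∨ x4   [double negation]
≡ (x3 ∧ (x3 ∨ x4) ∧ ¬¬x3) ∨ x4   [double negation]
≡ (x3 ∧ (x3 ∨ x4) ∧ x3) ∨ x4   [double negation]
≡ (x3 ∨ x4) ∧ (x3 ∨ x4 ∨ x4) ∧ (x3 ∨ x4)   [distribute ∨ over ∧]
≡ x3 ∨ x4   [simplify]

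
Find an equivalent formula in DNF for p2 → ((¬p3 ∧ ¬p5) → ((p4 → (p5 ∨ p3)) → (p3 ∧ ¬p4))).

¬p2 ∨ p3 ∨ p5 ∨ (p4 ∧ ¬p5 ∧ ¬p3)

p2 → ((¬p3 ∧ ¬p5) → ((p4 → (p5 ∨ p3)) → (p3 ∧ ¬p4)))
≡ ¬p2 ∨ ((¬p3 ∧ ¬p5) → ((p4 → (p5 ∨ p3)) → (p3 ∧ ¬p4)))
≡ ¬p2 ∨ ¬(¬p3 ∧ ¬p5) ∨ ((p4 → (p5 ∨ p3)) → (p3 ∧ ¬p4))
≡ ¬p2 ∨ ¬(¬p3 ∧ ¬p5) ∨ ¬(p4 → (p5 ∨ p3)) ∨ (p3 ∧ ¬p4)
≡ ¬p2 ∨ ¬(¬p3 ∧ ¬p5) ∨ ¬(¬p4 ∨ p5 ∨ p3) ∨ (p3 ∧ ¬p4)
≡ ¬p2 ∨ ¬¬p3 ∨ ¬¬p5 ∨ ¬(¬p4 ∨ p5 ∨ p3) ∨ (p3 ∧ ¬p4)
≡ ¬p2 ∨ p3 ∨ ¬¬p5 ∨ ¬(¬p4 ∨ p5 ∨ p3) ∨ (p3 ∧ ¬p4)
≡ ¬p2 ∨ p3 ∨ p5 ∨ ¬(¬p4 ∨ p5 ∨ p3) ∨ (p3 ∧ ¬p4)
≡ ¬p2 ∨ p3 ∨ p5 ∨ (¬¬p4 ∧ ¬p5 ∧ ¬p3) ∨ (p3 ∧ ¬p4)
≡ ¬p2 ∨ p3 ∨ p5 ∨ (p4 ∧ ¬p5 ∧ ¬p3) ∨ (p3 ∧ ¬p4)
≡ ¬p2 ∨ p3 ∨ p5 ∨ (p4 ∧ ¬p5 ∧ ¬p3)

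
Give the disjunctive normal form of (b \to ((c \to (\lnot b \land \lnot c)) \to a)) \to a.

(b \land \lnot c \land \lnot a) \lor a

(b \to ((c \to (\lnot b \land \lnot c)) \to a)) \to a
≡ \lnot (b \to ((c \to (\lnot b \land \lnot c)) \to a)) \lor a   [eliminate \to]
≡ \lnot (\lnot b \lor ((c \to (\lnot b \land \lnot c)) \to a)) \lor a   [eliminate \to]
≡ \lnot (\lnot b \lor \lnot (c \to (\lnot b \land \lnot c)) \lor a) \lor a   [eliminate \to]
≡ \lnot (\lnot b \lor \lnot (\lnot c \lor (\lnot b \land \lnot c)) \lor a) \lor a   [eliminate \to]
≡ (\lnot \lnot b \land \lnot \lnot (\lnot c \lor (\lnot b \land \lnot c)) \land \lnot a) \lor a   [De Morgan]
≡ (b \land \lnot \lnot (\lnot c \lor (\lnot b \land \lnot c)) \land \lnot a) \lor a   [double negation]
≡ (b \land (\lnot c \lor (\lnot b \land \lnot c)) \land \lnot a) \lor a   [double negation]
≡ (b \land \lnot c \land \lnot a) \lor (b \land \lnot b \land \lnot c \land \lnot a) \lor a   [distribute \land over \lor]
≡ (b \land \lnot c \land \lnot a) \lor a   [simplify]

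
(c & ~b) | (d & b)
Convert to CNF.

(c & ~b) | (d & b)
≡ (c | d) & (c | b) & (~b | d) & (~b | b)   (distribute | over &)
≡ (c | d) & (c | b) & (~b | d)   (simplify)

(c | d) & (c | b) & (~b | d)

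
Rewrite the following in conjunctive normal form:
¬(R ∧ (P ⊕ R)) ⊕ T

¬(R ∧ (P ⊕ R)) ⊕ T
⇔ (¬(R ∧ (P ⊕ R)) ∨ T) ∧ ¬(¬(R ∧ (P ⊕ R)) ∧ T)   [expand ⊕]
⇔ (¬(R ∧ (P ∨ R) ∧ ¬(P ∧ R)) ∨ T) ∧ ¬(¬(R ∧ (P ⊕ R)) ∧ T)   [expand ⊕]
⇔ (¬(R ∧ (P ∨ R) ∧ ¬(P ∧ R)) ∨ T) ∧ ¬(¬(R ∧ (P ∨ R) ∧ ¬(P ∧ R)) ∧ T)   [expand ⊕]
⇔ (¬R ∨ ¬(P ∨ R) ∨ ¬¬(P ∧ R) ∨ T) ∧ ¬(¬(R ∧ (P ∨ R) ∧ ¬(P ∧ R)) ∧ T)   [De Morgan]
⇔ (¬R ∨ (¬P ∧ ¬R) ∨ ¬¬(P ∧ R) ∨ T) ∧ ¬(¬(R ∧ (P ∨ R) ∧ ¬(P ∧ R)) ∧ T)   [De Morgan]
⇔ (¬R ∨ (¬P ∧ ¬R) ∨ (P ∧ R) ∨ T) ∧ ¬(¬(R ∧ (P ∨ R) ∧ ¬(P ∧ R)) ∧ T)   [double negation]
⇔ (¬R ∨ (¬P ∧ ¬R) ∨ (P ∧ R) ∨ T) ∧ (¬¬(R ∧ (P ∨ R) ∧ ¬(P ∧ R)) ∨ ¬T)   [De Morgan]
⇔ (¬R ∨ (¬P ∧ ¬R) ∨ (P ∧ R) ∨ T) ∧ ((R ∧ (P ∨ R) ∧ ¬(P ∧ R)) ∨ ¬T)   [double negation]
⇔ (¬R ∨ (¬P ∧ ¬R) ∨ (P ∧ R) ∨ T) ∧ ((R ∧ (P ∨ R) ∧ (¬P ∨ ¬R)) ∨ ¬T)   [De Morgan]
⇔ (¬R ∨ ¬P ∨ P ∨ T) ∧ (¬R ∨ ¬P ∨ R ∨ T) ∧ (¬R ∨ ¬R ∨ P ∨ T) ∧ (¬R ∨ ¬R ∨ R ∨ T) ∧ (R ∨ ¬T) ∧ (P ∨ R ∨ ¬T) ∧ (¬P ∨ ¬R ∨ ¬T)   [distribute ∨ over ∧]
⇔ (¬R ∨ P ∨ T) ∧ (R ∨ ¬T) ∧ (¬P ∨ ¬R ∨ ¬T)   [simplify]

(¬R ∨ P ∨ T) ∧ (R ∨ ¬T) ∧ (¬P ∨ ¬R ∨ ¬T)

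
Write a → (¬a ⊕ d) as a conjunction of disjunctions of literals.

¬a ∨ d

a → (¬a ⊕ d)
= ¬a ∨ (¬a ⊕ d)   (eliminate →)
= ¬a ∨ ((¬a ∨ d) ∧ ¬(¬a ∧ d))   (expand ⊕)
= ¬a ∨ ((¬a ∨ d) ∧ (¬¬a ∨ ¬d))   (De Morgan)
= ¬a ∨ ((¬a ∨ d) ∧ (a ∨ ¬d))   (double negation)
= (¬a ∨ ¬a ∨ d) ∧ (¬a ∨ a ∨ ¬d)   (distribute ∨ over ∧)
= ¬a ∨ d   (simplify)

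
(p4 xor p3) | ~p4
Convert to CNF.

~p4 | ~p3

(p4 xor p3) | ~p4
≡ ((p4 | p3) & ~(p4 & p3)) | ~p4   [expand xor]
≡ ((p4 | p3) & (~p4 | ~p3)) | ~p4   [De Morgan]
≡ (p4 | p3 | ~p4) & (~p4 | ~p3 | ~p4)   [distribute | over &]
≡ ~p4 | ~p3   [simplify]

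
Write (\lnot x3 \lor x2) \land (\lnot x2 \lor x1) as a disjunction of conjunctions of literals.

(\lnot x3 \lor x2) \land (\lnot x2 \lor x1)
≡ (\lnot x3 \land \lnot x2) \lor (\lnot x3 \land x1) \lor (x2 \land \lnot x2) \lor (x2 \land x1)   [distribute \land over \lor]
≡ (\lnot x3 \land \lnot x2) \lor (\lnot x3 \land x1) \lor (x2 \land x1)   [simplify]

(\lnot x3 \land \lnot x2) \lor (\lnot x3 \land x1) \lor (x2 \land x1)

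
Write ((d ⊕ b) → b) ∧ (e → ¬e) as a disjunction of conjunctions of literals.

(¬d ∧ ¬b ∧ ¬e) ∨ (b ∧ ¬e)

((d ⊕ b) → b) ∧ (e → ¬e)
≡ (¬(d ⊕ b) ∨ b) ∧ (e → ¬e)
≡ (¬((d ∧ ¬b) ∨ (¬d ∧ b)) ∨ b) ∧ (e → ¬e)
≡ (¬((d ∧ ¬b) ∨ (¬d ∧ b)) ∨ b) ∧ (¬e ∨ ¬e)
≡ ((¬(d ∧ ¬b) ∧ ¬(¬d ∧ b)) ∨ b) ∧ (¬e ∨ ¬e)
≡ (((¬d ∨ ¬¬b) ∧ ¬(¬d ∧ b)) ∨ b) ∧ (¬e ∨ ¬e)
≡ (((¬d ∨ b) ∧ ¬(¬d ∧ b)) ∨ b) ∧ (¬e ∨ ¬e)
≡ (((¬d ∨ b) ∧ (¬¬d ∨ ¬b)) ∨ b) ∧ (¬e ∨ ¬e)
≡ (((¬d ∨ b) ∧ (d ∨ ¬b)) ∨ b) ∧ (¬e ∨ ¬e)
≡ (¬d ∧ d ∧ ¬e) ∨ (¬d ∧ d ∧ ¬e) ∨ (¬d ∧ ¬b ∧ ¬e) ∨ (¬d ∧ ¬b ∧ ¬e) ∨ (b ∧ d ∧ ¬e) ∨ (b ∧ d ∧ ¬e) ∨ (b ∧ ¬b ∧ ¬e) ∨ (b ∧ ¬b ∧ ¬e) ∨ (b ∧ ¬e) ∨ (b ∧ ¬e)
≡ (¬d ∧ ¬b ∧ ¬e) ∨ (b ∧ ¬e)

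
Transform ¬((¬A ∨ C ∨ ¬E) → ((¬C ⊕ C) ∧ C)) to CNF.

(¬A ∨ C ∨ ¬E) ∧ ¬C

¬((¬A ∨ C ∨ ¬E) → ((¬C ⊕ C) ∧ C))
≡ ¬(¬(¬A ∨ C ∨ ¬E) ∨ ((¬C ⊕ C) ∧ C))   [eliminate →]
≡ ¬(¬(¬A ∨ C ∨ ¬E) ∨ ((¬C ∨ C) ∧ ¬(¬C ∧ C) ∧ C))   [expand ⊕]
≡ ¬¬(¬A ∨ C ∨ ¬E) ∧ ¬((¬C ∨ C) ∧ ¬(¬C ∧ C) ∧ C)   [De Morgan]
≡ (¬A ∨ C ∨ ¬E) ∧ ¬((¬C ∨ C) ∧ ¬(¬C ∧ C) ∧ C)   [double negation]
≡ (¬A ∨ C ∨ ¬E) ∧ (¬(¬C ∨ C) ∨ ¬¬(¬C ∧ C) ∨ ¬C)   [De Morgan]
≡ (¬A ∨ C ∨ ¬E) ∧ ((¬¬C ∧ ¬C) ∨ ¬¬(¬C ∧ C) ∨ ¬C)   [De Morgan]
≡ (¬A ∨ C ∨ ¬E) ∧ ((C ∧ ¬C) ∨ ¬¬(¬C ∧ C) ∨ ¬C)   [double negation]
≡ (¬A ∨ C ∨ ¬E) ∧ ((C ∧ ¬C) ∨ (¬C ∧ C) ∨ ¬C)   [double negation]
≡ (¬A ∨ C ∨ ¬E) ∧ (C ∨ ¬C ∨ ¬C) ∧ (C ∨ C ∨ ¬C) ∧ (¬C ∨ ¬C ∨ ¬C) ∧ (¬C ∨ C ∨ ¬C)   [distribute ∨ over ∧]
≡ (¬A ∨ C ∨ ¬E) ∧ ¬C   [simplify]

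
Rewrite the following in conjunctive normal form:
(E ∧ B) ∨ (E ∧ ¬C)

(E ∧ B) ∨ (E ∧ ¬C)
≡ (E ∨ E) ∧ (E ∨ ¬C) ∧ (B ∨ E) ∧ (B ∨ ¬C)
≡ E ∧ (B ∨ ¬C)

E ∧ (B ∨ ¬C)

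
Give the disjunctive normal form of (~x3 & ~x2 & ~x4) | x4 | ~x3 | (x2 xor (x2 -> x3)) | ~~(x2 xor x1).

(~x3 & ~x2 & ~x4) | x4 | ~x3 | (x2 xor (x2 -> x3)) | ~~(x2 xor x1)
= (~x3 & ~x2 & ~x4) | x4 | ~x3 | (x2 & ~(x2 -> x3)) | (~x2 & (x2 -> x3)) | ~~(x2 xor x1)   — expand xor
= (~x3 & ~x2 & ~x4) | x4 | ~x3 | (x2 & ~(~x2 | x3)) | (~x2 & (x2 -> x3)) | ~~(x2 xor x1)   — eliminate ->
= (~x3 & ~x2 & ~x4) | x4 | ~x3 | (x2 & ~(~x2 | x3)) | (~x2 & (~x2 | x3)) | ~~(x2 xor x1)   — eliminate ->
= (~x3 & ~x2 & ~x4) | x4 | ~x3 | (x2 & ~(~x2 | x3)) | (~x2 & (~x2 | x3)) | ~~((x2 & ~x1) | (~x2 & x1))   — expand xor
= (~x3 & ~x2 & ~x4) | x4 | ~x3 | (x2 & ~~x2 & ~x3) | (~x2 & (~x2 | x3)) | ~~((x2 & ~x1) | (~x2 & x1))   — De Morgan
= (~x3 & ~x2 & ~x4) | x4 | ~x3 | (x2 & x2 & ~x3) | (~x2 & (~x2 | x3)) | ~~((x2 & ~x1) | (~x2 & x1))   — double negation
= (~x3 & ~x2 & ~x4) | x4 | ~x3 | (x2 & x2 & ~x3) | (~x2 & (~x2 | x3)) | (x2 & ~x1) | (~x2 & x1)   — double negation
= (~x3 & ~x2 & ~x4) | x4 | ~x3 | (x2 & x2 & ~x3) | (~x2 & ~x2) | (~x2 & x3) | (x2 & ~x1) | (~x2 & x1)   — distribute & over |
= x4 | ~x3 | ~x2 | (x2 & ~x1)   — simplify

x4 | ~x3 | ~x2 | (x2 & ~x1)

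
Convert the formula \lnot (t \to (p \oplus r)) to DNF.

\lnot (t \to (p \oplus r))
≡ \lnot (\lnot t \lor (p \oplus r))
≡ \lnot (\lnot t \lor (p \land \lnot r) \lor (\lnot p \land r))
≡ \lnot \lnot t \land \lnot (p \land \lnot r) \land \lnot (\lnot p \land r)
≡ t \land \lnot (p \land \lnot r) \land \lnot (\lnot p \land r)
≡ t \land (\lnot p \lor \lnot \lnot r) \land \lnot (\lnot p \land r)
≡ t \land (\lnot p \lor r) \land \lnot (\lnot p \land r)
≡ t \land (\lnot p \lor r) \land (\lnot \lnot p \lor \lnot r)
≡ t \land (\lnot p \lor r) \land (p \lor \lnot r)
≡ (t \land \lnot p \land p) \lor (t \land \lnot p \land \lnot r) \lor (t \land r \land p) \lor (t \land r \land \lnot r)
≡ (t \land \lnot p \land \lnot r) \lor (t \land r \land p)

(t \land \lnot p \land \lnot r) \lor (t \land r \land p)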